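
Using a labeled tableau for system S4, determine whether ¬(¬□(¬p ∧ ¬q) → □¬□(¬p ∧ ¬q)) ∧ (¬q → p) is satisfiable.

Yes, satisfiable

1. ¬(¬□(¬p ∧ ¬q) → □¬□(¬p ∧ ¬q)) ∧ (¬q → p), 0
2. ¬(¬□(¬p ∧ ¬q) → □¬□(¬p ∧ ¬q)), 0   [∧-rule on 1]
3. ¬q → p, 0   [∧-rule on 1]
4. ¬□(¬p ∧ ¬q), 0   [¬→-rule on 2]
5. ¬□¬□(¬p ∧ ¬q), 0   [¬→-rule on 2]
6. p, 0   [→-rule on 3 (branches; this branch)]
7. ¬(¬p ∧ ¬q), 1   [¬□-rule on 4: fresh world 1, 0R1]
8. q, 1   [¬∧-rule on 7 (branches; this branch)]
9. □(¬p ∧ ¬q), 2   [¬□-rule on 5: fresh world 2, 0R2]
10. ¬p ∧ ¬q, 2   [□-rule on 9 via 2R2]
11. ¬p, 2   [∧-rule on 10]
12. ¬q, 2   [∧-rule on 10]
Accessibility: 0R0, 0R1, 0R2, 1R1, 2R2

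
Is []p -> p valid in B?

Valid

Tableau for the negation ~([]p -> p):
1. ~([]p -> p), w0
2. []p, w0
3. ~p, w0
4. p, w0
Accessibility: w0Rw0
Branch closes: p and ~p both at w0.
Every branch of the negation's tableau closes; the branch above is one of them.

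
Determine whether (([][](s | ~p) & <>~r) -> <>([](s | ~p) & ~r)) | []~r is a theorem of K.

Tableau for the negation ~((([][](s | ~p) & <>~r) -> <>([](s | ~p) & ~r)) | []~r):
1. ~((([][](s | ~p) & <>~r) -> <>([](s | ~p) & ~r)) | []~r), w0
2. ~(([][](s | ~p) & <>~r) -> <>([](s | ~p) & ~r)), w0   [~|-rule on 1]
3. ~[]~r, w0   [~|-rule on 1]
4. [][](s | ~p) & <>~r, w0   [~->-rule on 2]
5. ~<>([](s | ~p) & ~r), w0   [~->-rule on 2]
6. [][](s | ~p), w0   [&-rule on 4]
7. <>~r, w0   [&-rule on 4]
8. r, w1   [~[]-rule on 3: fresh world w1, w0Rw1]
9. ~([](s | ~p) & ~r), w1   [~<>-rule on 5 via w0Rw1]
10. [](s | ~p), w1   [[]-rule on 6 via w0Rw1]
11. ~r, w2   [<>-rule on 7: fresh world w2, w0Rw2]
12. ~([](s | ~p) & ~r), w2   [~<>-rule on 5 via w0Rw2]
13. [](s | ~p), w2   [[]-rule on 6 via w0Rw2]
14. ~[](s | ~p), w2   [~&-rule on 12 (branches; this branch)]
15. ~(s | ~p), w3   [~[]-rule on 14: fresh world w3, w2Rw3]
16. ~s, w3   [~|-rule on 15]
17. p, w3   [~|-rule on 15]
18. s | ~p, w3   [[]-rule on 13 via w2Rw3]
19. ~p, w3   [|-rule on 18 (branches; this branch)]
Accessibility: w0Rw1, w0Rw2, w2Rw3
Branch closes: p and ~p both at w3.
All branches of the negation close; one closing branch shown above.

Valid in K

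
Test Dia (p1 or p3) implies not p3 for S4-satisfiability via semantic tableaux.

1. Dia (p1 or p3) implies not p3, w0
2. not p3, w0
Accessibility: w0Rw0

Satisfiable (open branch found)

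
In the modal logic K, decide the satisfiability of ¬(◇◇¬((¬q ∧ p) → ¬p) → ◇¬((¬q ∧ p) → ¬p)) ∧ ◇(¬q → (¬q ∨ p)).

Satisfiable (open branch found)

1. ¬(◇◇¬((¬q ∧ p) → ¬p) → ◇¬((¬q ∧ p) → ¬p)) ∧ ◇(¬q → (¬q ∨ p)), 0
2. ¬(◇◇¬((¬q ∧ p) → ¬p) → ◇¬((¬q ∧ p) → ¬p)), 0
3. ◇(¬q → (¬q ∨ p)), 0
4. ◇◇¬((¬q ∧ p) → ¬p), 0
5. ¬◇¬((¬q ∧ p) → ¬p), 0
6. ¬q → (¬q ∨ p), 1
7. (¬q ∧ p) → ¬p, 1
8. ¬q ∨ p, 1
9. ¬p, 1
10. ¬q, 1
11. ◇¬((¬q ∧ p) → ¬p), 2
12. (¬q ∧ p) → ¬p, 2
13. ¬p, 2
14. ¬((¬q ∧ p) → ¬p), 3
15. ¬q ∧ p, 3
16. p, 3
17. ¬q, 3
Accessibility: 0R1, 0R2, 2R3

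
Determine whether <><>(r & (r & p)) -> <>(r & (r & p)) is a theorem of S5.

Valid

Tableau for the negation ~(<><>(r & (r & p)) -> <>(r & (r & p))):
1. ~(<><>(r & (r & p)) -> <>(r & (r & p))), u
2. <><>(r & (r & p)), u
3. ~<>(r & (r & p)), u
4. ~(r & (r & p)), u
5. ~(r & p), u
6. ~p, u
7. <>(r & (r & p)), v
8. ~(r & (r & p)), v
9. ~(r & p), v
10. ~p, v
11. r & (r & p), w
12. r, w
13. r & p, w
14. p, w
15. ~(r & (r & p)), w
16. ~(r & p), w
17. ~p, w
Accessibility: uRu, uRv, uRw, vRu, vRv, vRw, wRu, wRv, wRw
Branch closes: p and ~p both at w.
All branches of the negation close; one closing branch shown above.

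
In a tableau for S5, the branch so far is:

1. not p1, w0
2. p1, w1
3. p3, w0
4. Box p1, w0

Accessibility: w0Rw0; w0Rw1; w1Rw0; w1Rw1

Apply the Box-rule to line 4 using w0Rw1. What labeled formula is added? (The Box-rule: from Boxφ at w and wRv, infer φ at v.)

p1, w1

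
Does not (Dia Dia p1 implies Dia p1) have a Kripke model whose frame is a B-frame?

Yes, satisfiable

1. not (Dia Dia p1 implies Dia p1), 0
2. Dia Dia p1, 0
3. not Dia p1, 0
4. not p1, 0
5. Dia p1, 1
6. not p1, 1
7. p1, 2
Accessibility: 0R0, 0R1, 1R0, 1R1, 1R2, 2R1, 2R2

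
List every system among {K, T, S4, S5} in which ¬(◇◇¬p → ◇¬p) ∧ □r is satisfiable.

S4-tableau for the formula:
1. ¬(◇◇¬p → ◇¬p) ∧ □r, u
2. ¬(◇◇¬p → ◇¬p), u
3. □r, u
4. ◇◇¬p, u
5. ¬◇¬p, u
6. r, u
7. p, u
8. ◇¬p, v
9. r, v
10. p, v
11. ¬p, w
12. r, w
13. p, w
Accessibility: uRu, uRv, uRw, vRv, vRw, wRw
Branch closes: p and ¬p both at w.
Every branch closes (one shown): unsatisfiable in S4, hence also in S5 (every S5-frame is an S4-frame).
T-tableau for the formula:
1. ¬(◇◇¬p → ◇¬p) ∧ □r, u
2. ¬(◇◇¬p → ◇¬p), u
3. □r, u
4. ◇◇¬p, u
5. ¬◇¬p, u
6. r, u
7. p, u
8. ◇¬p, v
9. r, v
10. p, v
11. ¬p, w
Accessibility: uRu, uRv, vRv, vRw, wRw
Complete open branch: satisfiable in T, hence also in K (this T-model is also a K-model).

K, T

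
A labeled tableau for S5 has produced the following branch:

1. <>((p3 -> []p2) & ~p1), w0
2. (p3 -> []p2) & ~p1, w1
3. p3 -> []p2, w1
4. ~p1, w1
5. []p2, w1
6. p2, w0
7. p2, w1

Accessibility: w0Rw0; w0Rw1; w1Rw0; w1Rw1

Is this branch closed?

No world carries both an atom and its negation.

Open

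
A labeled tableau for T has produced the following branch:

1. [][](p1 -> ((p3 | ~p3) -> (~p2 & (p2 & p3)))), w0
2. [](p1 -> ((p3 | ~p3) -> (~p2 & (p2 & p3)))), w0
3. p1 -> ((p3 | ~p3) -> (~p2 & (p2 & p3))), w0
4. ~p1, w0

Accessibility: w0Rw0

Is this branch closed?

No atom appears with both signs at the same world.

No, open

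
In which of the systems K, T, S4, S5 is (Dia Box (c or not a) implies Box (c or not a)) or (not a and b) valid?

S4-tableau for the negation not ((Dia Box (c or not a) implies Box (c or not a)) or (not a and b)):
1. not ((Dia Box (c or not a) implies Box (c or not a)) or (not a and b)), 0
2. not (Dia Box (c or not a) implies Box (c or not a)), 0
3. not (not a and b), 0
4. Dia Box (c or not a), 0
5. not Box (c or not a), 0
6. not b, 0
7. Box (c or not a), 1
8. c or not a, 1
9. not a, 1
10. not (c or not a), 2
11. not c, 2
12. a, 2
Accessibility: 0R0, 0R1, 0R2, 1R1, 2R2
Complete open branch: countermodel on an S4-frame, so not valid in S4, nor in K, T (the same frame is also a K-frame and a T-frame).
S5-tableau for the negation not ((Dia Box (c or not a) implies Box (c or not a)) or (not a and b)):
1. not ((Dia Box (c or not a) implies Box (c or not a)) or (not a and b)), 0
2. not (Dia Box (c or not a) implies Box (c or not a)), 0
3. not (not a and b), 0
4. Dia Box (c or not a), 0
5. not Box (c or not a), 0
6. not b, 0
7. Box (c or not a), 1
8. c or not a, 0
9. c or not a, 1
10. not a, 0
11. not a, 1
12. not (c or not a), 2
13. not c, 2
14. a, 2
15. c or not a, 2
16. not a, 2
Accessibility: 0R0, 0R1, 0R2, 1R0, 1R1, 1R2, 2R0, 2R1, 2R2
Branch closes: a and not a both at 2.
Every branch closes (one shown): valid in S5.

S5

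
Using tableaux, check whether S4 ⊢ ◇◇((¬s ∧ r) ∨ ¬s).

No, not valid

Tableau for the negation ¬◇◇((¬s ∧ r) ∨ ¬s):
1. ¬◇◇((¬s ∧ r) ∨ ¬s), w0
2. ¬◇((¬s ∧ r) ∨ ¬s), w0
3. ¬((¬s ∧ r) ∨ ¬s), w0
4. ¬(¬s ∧ r), w0
5. s, w0
6. ¬r, w0
Accessibility: w0Rw0
The negation has an open branch (countermodel exists).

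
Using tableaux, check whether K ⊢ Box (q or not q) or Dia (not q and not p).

Valid in K

Tableau for the negation not (Box (q or not q) or Dia (not q and not p)):
1. not (Box (q or not q) or Dia (not q and not p)), u
2. not Box (q or not q), u   [neg-or-rule on 1]
3. not Dia (not q and not p), u   [neg-or-rule on 1]
4. not (q or not q), v   [neg-Box-rule on 2: fresh world v, uRv]
5. not q, v   [neg-or-rule on 4]
6. q, v   [neg-or-rule on 4]
Accessibility: uRv
Branch closes: q and not q both at v.
All branches of the negation close; one closing branch shown above.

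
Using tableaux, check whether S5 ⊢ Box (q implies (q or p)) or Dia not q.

Valid in S5

Tableau for the negation not (Box (q implies (q or p)) or Dia not q):
1. not (Box (q implies (q or p)) or Dia not q), u
2. not Box (q implies (q or p)), u
3. not Dia not q, u
4. q, u
5. not (q implies (q or p)), v
6. q, v
7. not (q or p), v
8. not q, v
9. not p, v
Accessibility: uRu, uRv, vRu, vRv
Branch closes: q and not q both at v.
All branches of the negation close; one closing branch shown above.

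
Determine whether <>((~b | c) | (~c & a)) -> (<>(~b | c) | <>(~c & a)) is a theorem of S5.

Tableau for the negation ~(<>((~b | c) | (~c & a)) -> (<>(~b | c) | <>(~c & a))):
1. ~(<>((~b | c) | (~c & a)) -> (<>(~b | c) | <>(~c & a))), 0
2. <>((~b | c) | (~c & a)), 0
3. ~(<>(~b | c) | <>(~c & a)), 0
4. ~<>(~b | c), 0
5. ~<>(~c & a), 0
6. ~(~b | c), 0
7. b, 0
8. ~c, 0
9. ~(~c & a), 0
10. ~a, 0
11. (~b | c) | (~c & a), 1
12. ~(~b | c), 1
13. b, 1
14. ~c, 1
15. ~(~c & a), 1
16. ~c & a, 1
17. a, 1
18. ~a, 1
Accessibility: 0R0, 0R1, 1R0, 1R1
Branch closes: a and ~a both at 1.
Every branch of the negation's tableau closes; the branch above is one of them.

Valid in S5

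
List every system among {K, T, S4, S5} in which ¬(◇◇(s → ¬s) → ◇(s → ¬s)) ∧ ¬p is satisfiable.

K, T

T-tableau for the formula:
1. ¬(◇◇(s → ¬s) → ◇(s → ¬s)) ∧ ¬p, 0
2. ¬(◇◇(s → ¬s) → ◇(s → ¬s)), 0   [∧-rule on 1]
3. ¬p, 0   [∧-rule on 1]
4. ◇◇(s → ¬s), 0   [¬→-rule on 2]
5. ¬◇(s → ¬s), 0   [¬→-rule on 2]
6. ¬(s → ¬s), 0   [¬◇-rule on 5 via 0R0]
7. s, 0   [¬→-rule on 6]
8. ◇(s → ¬s), 1   [◇-rule on 4: fresh world 1, 0R1]
9. ¬(s → ¬s), 1   [¬◇-rule on 5 via 0R1]
10. s, 1   [¬→-rule on 9]
11. s → ¬s, 2   [◇-rule on 8: fresh world 2, 1R2]
12. ¬s, 2   [→-rule on 11 (branches; this branch)]
Accessibility: 0R0, 0R1, 1R1, 1R2, 2R2
Complete open branch: satisfiable in T, hence also in K (this T-model is also a K-model).
S4-tableau for the formula:
1. ¬(◇◇(s → ¬s) → ◇(s → ¬s)) ∧ ¬p, 0
2. ¬(◇◇(s → ¬s) → ◇(s → ¬s)), 0   [∧-rule on 1]
3. ¬p, 0   [∧-rule on 1]
4. ◇◇(s → ¬s), 0   [¬→-rule on 2]
5. ¬◇(s → ¬s), 0   [¬→-rule on 2]
6. ¬(s → ¬s), 0   [¬◇-rule on 5 via 0R0]
7. s, 0   [¬→-rule on 6]
8. ◇(s → ¬s), 1   [◇-rule on 4: fresh world 1, 0R1]
9. ¬(s → ¬s), 1   [¬◇-rule on 5 via 0R1]
10. s, 1   [¬→-rule on 9]
11. s → ¬s, 2   [◇-rule on 8: fresh world 2, 1R2]
12. ¬(s → ¬s), 2   [¬◇-rule on 5 via 0R2]
13. s, 2   [¬→-rule on 12]
14. ¬s, 2   [→-rule on 11 (branches; this branch)]
Accessibility: 0R0, 0R1, 0R2, 1R1, 1R2, 2R2
Branch closes: s and ¬s both at 2.
Every branch closes (one shown): unsatisfiable in S4, hence also in S5 (every S5-frame is an S4-frame).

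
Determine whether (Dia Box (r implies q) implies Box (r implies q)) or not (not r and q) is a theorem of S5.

Valid in S5

Tableau for the negation not ((Dia Box (r implies q) implies Box (r implies q)) or not (not r and q)):
1. not ((Dia Box (r implies q) implies Box (r implies q)) or not (not r and q)), 0
2. not (Dia Box (r implies q) implies Box (r implies q)), 0
3. not r and q, 0
4. Dia Box (r implies q), 0
5. not Box (r implies q), 0
6. not r, 0
7. q, 0
8. Box (r implies q), 1
9. r implies q, 0
10. r implies q, 1
11. q, 1
12. not (r implies q), 2
13. r, 2
14. not q, 2
15. r implies q, 2
16. q, 2
Accessibility: 0R0, 0R1, 0R2, 1R0, 1R1, 1R2, 2R0, 2R1, 2R2
Branch closes: q and not q both at 2.
Every branch of the negation's tableau closes; the branch above is one of them.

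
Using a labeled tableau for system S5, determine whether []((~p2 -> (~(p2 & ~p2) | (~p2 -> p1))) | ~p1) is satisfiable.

1. []((~p2 -> (~(p2 & ~p2) | (~p2 -> p1))) | ~p1), u
2. (~p2 -> (~(p2 & ~p2) | (~p2 -> p1))) | ~p1, u   [[]-rule on 1 via uRu]
3. ~p1, u   [|-rule on 2 (branches; this branch)]
Accessibility: uRu

Satisfiable (open branch found)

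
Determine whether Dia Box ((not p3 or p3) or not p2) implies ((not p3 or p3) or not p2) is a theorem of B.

Tableau for the negation not (Dia Box ((not p3 or p3) or not p2) implies ((not p3 or p3) or not p2)):
1. not (Dia Box ((not p3 or p3) or not p2) implies ((not p3 or p3) or not p2)), 0
2. Dia Box ((not p3 or p3) or not p2), 0
3. not ((not p3 or p3) or not p2), 0
4. not (not p3 or p3), 0
5. p2, 0
6. p3, 0
7. not p3, 0
Accessibility: 0R0
Branch closes: p3 and not p3 both at 0.
All branches of the negation close; one closing branch shown above.

Yes, valid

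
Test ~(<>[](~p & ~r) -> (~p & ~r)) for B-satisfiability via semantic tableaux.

1. ~(<>[](~p & ~r) -> (~p & ~r)), 0
2. <>[](~p & ~r), 0
3. ~(~p & ~r), 0
4. r, 0
5. [](~p & ~r), 1
6. ~p & ~r, 0
7. ~p, 0
8. ~r, 0
Accessibility: 0R0, 0R1, 1R0, 1R1
Branch closes: r and ~r both at 0.
(One branch shown.) All branches close.

No, unsatisfiable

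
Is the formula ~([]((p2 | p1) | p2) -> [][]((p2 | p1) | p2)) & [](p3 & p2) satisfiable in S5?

1. ~([]((p2 | p1) | p2) -> [][]((p2 | p1) | p2)) & [](p3 & p2), 0
2. ~([]((p2 | p1) | p2) -> [][]((p2 | p1) | p2)), 0
3. [](p3 & p2), 0
4. []((p2 | p1) | p2), 0
5. ~[][]((p2 | p1) | p2), 0
6. p3 & p2, 0
7. p3, 0
8. p2, 0
9. (p2 | p1) | p2, 0
10. p2 | p1, 0
11. p1, 0
12. ~[]((p2 | p1) | p2), 1
13. p3 & p2, 1
14. p3, 1
15. p2, 1
16. (p2 | p1) | p2, 1
17. p2 | p1, 1
18. p1, 1
19. ~((p2 | p1) | p2), 2
20. ~(p2 | p1), 2
21. ~p2, 2
22. ~p1, 2
23. p3 & p2, 2
24. p3, 2
25. p2, 2
Accessibility: 0R0, 0R1, 0R2, 1R0, 1R1, 1R2, 2R0, 2R1, 2R2
Branch closes: p2 and ~p2 both at 2.
Every branch closes; the branch above is one of them.

No, unsatisfiable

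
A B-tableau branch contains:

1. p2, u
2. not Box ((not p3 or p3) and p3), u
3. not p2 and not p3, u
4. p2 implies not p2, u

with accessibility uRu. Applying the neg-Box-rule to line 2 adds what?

a fresh world v with uRv, and not ((not p3 or p3) and p3) at v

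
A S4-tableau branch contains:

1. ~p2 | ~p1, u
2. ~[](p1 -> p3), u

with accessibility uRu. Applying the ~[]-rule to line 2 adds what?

a fresh world v with uRv, and ~(p1 -> p3) at v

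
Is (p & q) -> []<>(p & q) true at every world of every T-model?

No, not valid

Tableau for the negation ~((p & q) -> []<>(p & q)):
1. ~((p & q) -> []<>(p & q)), w0
2. p & q, w0   [~->-rule on 1]
3. ~[]<>(p & q), w0   [~->-rule on 1]
4. p, w0   [&-rule on 2]
5. q, w0   [&-rule on 2]
6. ~<>(p & q), w1   [~[]-rule on 3: fresh world w1, w0Rw1]
7. ~(p & q), w1   [~<>-rule on 6 via w1Rw1]
8. ~q, w1   [~&-rule on 7 (branches; this branch)]
Accessibility: w0Rw0, w0Rw1, w1Rw1
The negation has an open branch (countermodel exists).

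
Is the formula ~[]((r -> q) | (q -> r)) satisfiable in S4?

No, unsatisfiable

1. ~[]((r -> q) | (q -> r)), u
2. ~((r -> q) | (q -> r)), v
3. ~(r -> q), v
4. ~(q -> r), v
5. r, v
6. ~q, v
7. q, v
8. ~r, v
Accessibility: uRu, uRv, vRv
Branch closes: q and ~q both at v.
(One branch shown.) All branches close.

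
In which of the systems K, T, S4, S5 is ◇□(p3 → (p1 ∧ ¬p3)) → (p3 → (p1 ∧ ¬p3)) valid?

S5

S5-tableau for the negation ¬(◇□(p3 → (p1 ∧ ¬p3)) → (p3 → (p1 ∧ ¬p3))):
1. ¬(◇□(p3 → (p1 ∧ ¬p3)) → (p3 → (p1 ∧ ¬p3))), 0
2. ◇□(p3 → (p1 ∧ ¬p3)), 0   [¬→-rule on 1]
3. ¬(p3 → (p1 ∧ ¬p3)), 0   [¬→-rule on 1]
4. p3, 0   [¬→-rule on 3]
5. ¬(p1 ∧ ¬p3), 0   [¬→-rule on 3]
6. □(p3 → (p1 ∧ ¬p3)), 1   [◇-rule on 2: fresh world 1, 0R1]
7. p3 → (p1 ∧ ¬p3), 0   [□-rule on 6 via 1R0]
8. p3 → (p1 ∧ ¬p3), 1   [□-rule on 6 via 1R1]
9. p1 ∧ ¬p3, 0   [→-rule on 7 (branches; this branch)]
10. p1, 0   [∧-rule on 9]
11. ¬p3, 0   [∧-rule on 9]
Accessibility: 0R0, 0R1, 1R0, 1R1
Branch closes: p3 and ¬p3 both at 0.
Every branch closes (one shown): valid in S5.
S4-tableau for the negation ¬(◇□(p3 → (p1 ∧ ¬p3)) → (p3 → (p1 ∧ ¬p3))):
1. ¬(◇□(p3 → (p1 ∧ ¬p3)) → (p3 → (p1 ∧ ¬p3))), 0
2. ◇□(p3 → (p1 ∧ ¬p3)), 0   [¬→-rule on 1]
3. ¬(p3 → (p1 ∧ ¬p3)), 0   [¬→-rule on 1]
4. p3, 0   [¬→-rule on 3]
5. ¬(p1 ∧ ¬p3), 0   [¬→-rule on 3]
6. □(p3 → (p1 ∧ ¬p3)), 1   [◇-rule on 2: fresh world 1, 0R1]
7. p3 → (p1 ∧ ¬p3), 1   [□-rule on 6 via 1R1]
8. p1 ∧ ¬p3, 1   [→-rule on 7 (branches; this branch)]
9. p1, 1   [∧-rule on 8]
10. ¬p3, 1   [∧-rule on 8]
Accessibility: 0R0, 0R1, 1R1
Complete open branch: countermodel on an S4-frame, so not valid in S4, nor in K, T (the same frame is also a K-frame and a T-frame).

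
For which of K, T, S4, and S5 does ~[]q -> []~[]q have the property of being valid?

S5

S4-tableau for the negation ~(~[]q -> []~[]q):
1. ~(~[]q -> []~[]q), 0
2. ~[]q, 0
3. ~[]~[]q, 0
4. ~q, 1
5. []q, 2
6. q, 2
Accessibility: 0R0, 0R1, 0R2, 1R1, 2R2
Complete open branch: countermodel on an S4-frame, so not valid in S4, nor in K, T (the same frame is also a K-frame and a T-frame).
S5-tableau for the negation ~(~[]q -> []~[]q):
1. ~(~[]q -> []~[]q), 0
2. ~[]q, 0
3. ~[]~[]q, 0
4. ~q, 1
5. []q, 2
6. q, 0
7. q, 1
Accessibility: 0R0, 0R1, 0R2, 1R0, 1R1, 1R2, 2R0, 2R1, 2R2
Branch closes: q and ~q both at 1.
Every branch closes (one shown): valid in S5.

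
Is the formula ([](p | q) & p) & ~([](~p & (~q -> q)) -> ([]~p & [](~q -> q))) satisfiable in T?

1. ([](p | q) & p) & ~([](~p & (~q -> q)) -> ([]~p & [](~q -> q))), w0
2. [](p | q) & p, w0   [&-rule on 1]
3. ~([](~p & (~q -> q)) -> ([]~p & [](~q -> q))), w0   [&-rule on 1]
4. [](p | q), w0   [&-rule on 2]
5. p, w0   [&-rule on 2]
6. [](~p & (~q -> q)), w0   [~->-rule on 3]
7. ~([]~p & [](~q -> q)), w0   [~->-rule on 3]
8. p | q, w0   [[]-rule on 4 via w0Rw0]
9. ~p & (~q -> q), w0   [[]-rule on 6 via w0Rw0]
10. ~p, w0   [&-rule on 9]
11. ~q -> q, w0   [&-rule on 9]
Accessibility: w0Rw0
Branch closes: p and ~p both at w0.
All branches of the tableau close; one closing branch shown above.

Unsatisfiable (every branch closes)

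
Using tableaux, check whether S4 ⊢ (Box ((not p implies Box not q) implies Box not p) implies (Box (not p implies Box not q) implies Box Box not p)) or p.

Tableau for the negation not ((Box ((not p implies Box not q) implies Box not p) implies (Box (not p implies Box not q) implies Box Box not p)) or p):
1. not ((Box ((not p implies Box not q) implies Box not p) implies (Box (not p implies Box not q) implies Box Box not p)) or p), 0
2. not (Box ((not p implies Box not q) implies Box not p) implies (Box (not p implies Box not q) implies Box Box not p)), 0
3. not p, 0
4. Box ((not p implies Box not q) implies Box not p), 0
5. not (Box (not p implies Box not q) implies Box Box not p), 0
6. Box (not p implies Box not q), 0
7. not Box Box not p, 0
8. (not p implies Box not q) implies Box not p, 0
9. not p implies Box not q, 0
10. Box not p, 0
11. Box not q, 0
12. not q, 0
13. not Box not p, 1
14. (not p implies Box not q) implies Box not p, 1
15. not p implies Box not q, 1
16. not p, 1
17. not q, 1
18. not (not p implies Box not q), 1
19. not Box not q, 1
20. Box not q, 1
21. p, 2
22. (not p implies Box not q) implies Box not p, 2
23. not p implies Box not q, 2
24. not p, 2
Accessibility: 0R0, 0R1, 0R2, 1R1, 1R2, 2R2
Branch closes: p and not p both at 2.
Every branch of the negation's tableau closes; the branch above is one of them.

Valid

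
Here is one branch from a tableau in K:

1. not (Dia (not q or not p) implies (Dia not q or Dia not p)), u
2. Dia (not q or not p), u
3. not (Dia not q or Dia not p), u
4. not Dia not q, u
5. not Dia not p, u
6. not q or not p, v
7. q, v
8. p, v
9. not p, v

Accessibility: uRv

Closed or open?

Both p and not p appear at v.

Yes, closed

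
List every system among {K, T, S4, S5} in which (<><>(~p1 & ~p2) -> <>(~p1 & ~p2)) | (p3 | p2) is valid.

S4-tableau for the negation ~((<><>(~p1 & ~p2) -> <>(~p1 & ~p2)) | (p3 | p2)):
1. ~((<><>(~p1 & ~p2) -> <>(~p1 & ~p2)) | (p3 | p2)), 0
2. ~(<><>(~p1 & ~p2) -> <>(~p1 & ~p2)), 0
3. ~(p3 | p2), 0
4. <><>(~p1 & ~p2), 0
5. ~<>(~p1 & ~p2), 0
6. ~p3, 0
7. ~p2, 0
8. ~(~p1 & ~p2), 0
9. p1, 0
10. <>(~p1 & ~p2), 1
11. ~(~p1 & ~p2), 1
12. p2, 1
13. ~p1 & ~p2, 2
14. ~p1, 2
15. ~p2, 2
16. ~(~p1 & ~p2), 2
17. p2, 2
Accessibility: 0R0, 0R1, 0R2, 1R1, 1R2, 2R2
Branch closes: p2 and ~p2 both at 2.
Every branch closes (one shown): valid in S4, hence also in S5 (every theorem of S4 is a theorem of S5).
T-tableau for the negation ~((<><>(~p1 & ~p2) -> <>(~p1 & ~p2)) | (p3 | p2)):
1. ~((<><>(~p1 & ~p2) -> <>(~p1 & ~p2)) | (p3 | p2)), 0
2. ~(<><>(~p1 & ~p2) -> <>(~p1 & ~p2)), 0
3. ~(p3 | p2), 0
4. <><>(~p1 & ~p2), 0
5. ~<>(~p1 & ~p2), 0
6. ~p3, 0
7. ~p2, 0
8. ~(~p1 & ~p2), 0
9. p1, 0
10. <>(~p1 & ~p2), 1
11. ~(~p1 & ~p2), 1
12. p2, 1
13. ~p1 & ~p2, 2
14. ~p1, 2
15. ~p2, 2
Accessibility: 0R0, 0R1, 1R1, 1R2, 2R2
Complete open branch: countermodel on a T-frame, so not valid in T, nor in K (the same frame is also a K-frame).

S4, S5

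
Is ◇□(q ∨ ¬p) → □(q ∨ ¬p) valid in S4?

Not valid

Tableau for the negation ¬(◇□(q ∨ ¬p) → □(q ∨ ¬p)):
1. ¬(◇□(q ∨ ¬p) → □(q ∨ ¬p)), 0
2. ◇□(q ∨ ¬p), 0
3. ¬□(q ∨ ¬p), 0
4. □(q ∨ ¬p), 1
5. q ∨ ¬p, 1
6. ¬p, 1
7. ¬(q ∨ ¬p), 2
8. ¬q, 2
9. p, 2
Accessibility: 0R0, 0R1, 0R2, 1R1, 2R2
The negation has an open branch (countermodel exists).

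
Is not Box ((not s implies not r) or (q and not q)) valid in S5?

Not valid

Tableau for the negation Box ((not s implies not r) or (q and not q)):
1. Box ((not s implies not r) or (q and not q)), 0
2. (not s implies not r) or (q and not q), 0
3. not s implies not r, 0
4. not r, 0
Accessibility: 0R0
The negation has an open branch (countermodel exists).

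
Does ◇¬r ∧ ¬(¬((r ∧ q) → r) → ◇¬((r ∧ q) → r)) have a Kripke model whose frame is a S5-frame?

1. ◇¬r ∧ ¬(¬((r ∧ q) → r) → ◇¬((r ∧ q) → r)), u
2. ◇¬r, u   [∧-rule on 1]
3. ¬(¬((r ∧ q) → r) → ◇¬((r ∧ q) → r)), u   [∧-rule on 1]
4. ¬((r ∧ q) → r), u   [¬→-rule on 3]
5. ¬◇¬((r ∧ q) → r), u   [¬→-rule on 3]
6. r ∧ q, u   [¬→-rule on 4]
7. ¬r, u   [¬→-rule on 4]
8. r, u   [∧-rule on 6]
9. q, u   [∧-rule on 6]
Accessibility: uRu
Branch closes: r and ¬r both at u.
(One branch shown.) All branches close.

Unsatisfiable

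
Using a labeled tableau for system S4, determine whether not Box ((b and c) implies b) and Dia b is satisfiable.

No, unsatisfiable

1. not Box ((b and c) implies b) and Dia b, 0
2. not Box ((b and c) implies b), 0   [and-rule on 1]
3. Dia b, 0   [and-rule on 1]
4. not ((b and c) implies b), 1   [neg-Box-rule on 2: fresh world 1, 0R1]
5. b and c, 1   [neg-implies-rule on 4]
6. not b, 1   [neg-implies-rule on 4]
7. b, 1   [and-rule on 5]
8. c, 1   [and-rule on 5]
Accessibility: 0R0, 0R1, 1R1
Branch closes: b and not b both at 1.
Every branch closes; the branch above is one of them.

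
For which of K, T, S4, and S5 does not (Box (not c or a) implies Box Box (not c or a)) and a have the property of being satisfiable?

S4-tableau for the formula:
1. not (Box (not c or a) implies Box Box (not c or a)) and a, u
2. not (Box (not c or a) implies Box Box (not c or a)), u
3. a, u
4. Box (not c or a), u
5. not Box Box (not c or a), u
6. not c or a, u
7. not Box (not c or a), v
8. not c or a, v
9. a, v
10. not (not c or a), w
11. c, w
12. not a, w
13. not c or a, w
14. a, w
Accessibility: uRu, uRv, uRw, vRv, vRw, wRw
Branch closes: a and not a both at w.
Every branch closes (one shown): unsatisfiable in S4, hence also in S5 (every S5-frame is an S4-frame).
T-tableau for the formula:
1. not (Box (not c or a) implies Box Box (not c or a)) and a, u
2. not (Box (not c or a) implies Box Box (not c or a)), u
3. a, u
4. Box (not c or a), u
5. not Box Box (not c or a), u
6. not c or a, u
7. not Box (not c or a), v
8. not c or a, v
9. a, v
10. not (not c or a), w
11. c, w
12. not a, w
Accessibility: uRu, uRv, vRv, vRw, wRw
Complete open branch: satisfiable in T, hence also in K (this T-model is also a K-model).

K, T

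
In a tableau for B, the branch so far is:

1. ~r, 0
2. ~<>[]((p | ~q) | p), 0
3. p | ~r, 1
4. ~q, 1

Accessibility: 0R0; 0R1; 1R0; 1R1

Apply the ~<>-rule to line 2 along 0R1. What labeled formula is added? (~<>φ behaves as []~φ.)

~<>φ behaves as []~φ: propagate the negated body to each accessible world.

~[]((p | ~q) | p), 1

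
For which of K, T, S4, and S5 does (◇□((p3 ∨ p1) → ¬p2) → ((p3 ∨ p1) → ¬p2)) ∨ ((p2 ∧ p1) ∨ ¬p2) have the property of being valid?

S5-tableau for the negation ¬((◇□((p3 ∨ p1) → ¬p2) → ((p3 ∨ p1) → ¬p2)) ∨ ((p2 ∧ p1) ∨ ¬p2)):
1. ¬((◇□((p3 ∨ p1) → ¬p2) → ((p3 ∨ p1) → ¬p2)) ∨ ((p2 ∧ p1) ∨ ¬p2)), w0
2. ¬(◇□((p3 ∨ p1) → ¬p2) → ((p3 ∨ p1) → ¬p2)), w0
3. ¬((p2 ∧ p1) ∨ ¬p2), w0
4. ◇□((p3 ∨ p1) → ¬p2), w0
5. ¬((p3 ∨ p1) → ¬p2), w0
6. ¬(p2 ∧ p1), w0
7. p2, w0
8. p3 ∨ p1, w0
9. ¬p1, w0
10. p3, w0
11. □((p3 ∨ p1) → ¬p2), w1
12. (p3 ∨ p1) → ¬p2, w0
13. (p3 ∨ p1) → ¬p2, w1
14. ¬(p3 ∨ p1), w0
15. ¬p3, w0
Accessibility: w0Rw0, w0Rw1, w1Rw0, w1Rw1
Branch closes: p3 and ¬p3 both at w0.
Every branch closes (one shown): valid in S5.
S4-tableau for the negation ¬((◇□((p3 ∨ p1) → ¬p2) → ((p3 ∨ p1) → ¬p2)) ∨ ((p2 ∧ p1) ∨ ¬p2)):
1. ¬((◇□((p3 ∨ p1) → ¬p2) → ((p3 ∨ p1) → ¬p2)) ∨ ((p2 ∧ p1) ∨ ¬p2)), w0
2. ¬(◇□((p3 ∨ p1) → ¬p2) → ((p3 ∨ p1) → ¬p2)), w0
3. ¬((p2 ∧ p1) ∨ ¬p2), w0
4. ◇□((p3 ∨ p1) → ¬p2), w0
5. ¬((p3 ∨ p1) → ¬p2), w0
6. ¬(p2 ∧ p1), w0
7. p2, w0
8. p3 ∨ p1, w0
9. ¬p1, w0
10. p3, w0
11. □((p3 ∨ p1) → ¬p2), w1
12. (p3 ∨ p1) → ¬p2, w1
13. ¬p2, w1
Accessibility: w0Rw0, w0Rw1, w1Rw1
Complete open branch: countermodel on an S4-frame, so not valid in S4, nor in K, T (the same frame is also a K-frame and a T-frame).

S5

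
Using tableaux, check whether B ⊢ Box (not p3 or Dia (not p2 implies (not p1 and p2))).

Tableau for the negation not Box (not p3 or Dia (not p2 implies (not p1 and p2))):
1. not Box (not p3 or Dia (not p2 implies (not p1 and p2))), w0
2. not (not p3 or Dia (not p2 implies (not p1 and p2))), w1
3. p3, w1
4. not Dia (not p2 implies (not p1 and p2)), w1
5. not (not p2 implies (not p1 and p2)), w0
6. not p2, w0
7. not (not p1 and p2), w0
8. not (not p2 implies (not p1 and p2)), w1
9. not p2, w1
10. not (not p1 and p2), w1
Accessibility: w0Rw0, w0Rw1, w1Rw0, w1Rw1
The negation has an open branch (countermodel exists).

Invalid (countermodel exists)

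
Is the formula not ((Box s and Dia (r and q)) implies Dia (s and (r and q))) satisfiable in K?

1. not ((Box s and Dia (r and q)) implies Dia (s and (r and q))), u
2. Box s and Dia (r and q), u
3. not Dia (s and (r and q)), u
4. Box s, u
5. Dia (r and q), u
6. r and q, v
7. r, v
8. q, v
9. not (s and (r and q)), v
10. s, v
11. not (r and q), v
12. not q, v
Accessibility: uRv
Branch closes: q and not q both at v.
Every branch closes; the branch above is one of them.

Unsatisfiable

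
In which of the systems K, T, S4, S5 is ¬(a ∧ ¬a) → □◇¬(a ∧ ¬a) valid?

K-tableau for the negation ¬(¬(a ∧ ¬a) → □◇¬(a ∧ ¬a)):
1. ¬(¬(a ∧ ¬a) → □◇¬(a ∧ ¬a)), u
2. ¬(a ∧ ¬a), u   [¬→-rule on 1]
3. ¬□◇¬(a ∧ ¬a), u   [¬→-rule on 1]
4. a, u   [¬∧-rule on 2 (branches; this branch)]
5. ¬◇¬(a ∧ ¬a), v   [¬□-rule on 3: fresh world v, uRv]
Accessibility: uRv
Complete open branch: countermodel on a K-frame, so not valid in K.
T-tableau for the negation ¬(¬(a ∧ ¬a) → □◇¬(a ∧ ¬a)):
1. ¬(¬(a ∧ ¬a) → □◇¬(a ∧ ¬a)), u
2. ¬(a ∧ ¬a), u   [¬→-rule on 1]
3. ¬□◇¬(a ∧ ¬a), u   [¬→-rule on 1]
4. a, u   [¬∧-rule on 2 (branches; this branch)]
5. ¬◇¬(a ∧ ¬a), v   [¬□-rule on 3: fresh world v, uRv]
6. a ∧ ¬a, v   [¬◇-rule on 5 via vRv]
7. a, v   [∧-rule on 6]
8. ¬a, v   [∧-rule on 6]
Accessibility: uRu, uRv, vRv
Branch closes: a and ¬a both at v.
Every branch closes (one shown): valid in T, hence also in S4, S5 (every theorem of T is a theorem of S4 and S5).

T, S4, S5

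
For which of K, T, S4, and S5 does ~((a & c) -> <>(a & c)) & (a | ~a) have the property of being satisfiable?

K

T-tableau for the formula:
1. ~((a & c) -> <>(a & c)) & (a | ~a), w0
2. ~((a & c) -> <>(a & c)), w0
3. a | ~a, w0
4. a & c, w0
5. ~<>(a & c), w0
6. a, w0
7. c, w0
8. ~(a & c), w0
9. ~c, w0
Accessibility: w0Rw0
Branch closes: c and ~c both at w0.
Every branch closes (one shown): unsatisfiable in T, hence also in S4, S5 (every S4/S5-frame is a T-frame).
K-tableau for the formula:
1. ~((a & c) -> <>(a & c)) & (a | ~a), w0
2. ~((a & c) -> <>(a & c)), w0
3. a | ~a, w0
4. a & c, w0
5. ~<>(a & c), w0
6. a, w0
7. c, w0
Complete open branch: satisfiable in K.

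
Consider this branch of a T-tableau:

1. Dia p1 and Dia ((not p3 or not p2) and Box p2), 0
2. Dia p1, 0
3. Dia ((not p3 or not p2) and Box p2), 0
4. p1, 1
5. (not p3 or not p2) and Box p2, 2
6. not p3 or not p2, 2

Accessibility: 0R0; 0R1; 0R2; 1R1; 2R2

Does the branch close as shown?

Open

There is no literal clash: for every atom and world, at most one sign appears.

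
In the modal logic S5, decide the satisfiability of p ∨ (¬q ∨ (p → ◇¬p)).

Satisfiable

1. p ∨ (¬q ∨ (p → ◇¬p)), 0
2. ¬q ∨ (p → ◇¬p), 0   [∨-rule on 1 (branches; this branch)]
3. p → ◇¬p, 0   [∨-rule on 2 (branches; this branch)]
4. ◇¬p, 0   [→-rule on 3 (branches; this branch)]
5. ¬p, 1   [◇-rule on 4: fresh world 1, 0R1]
Accessibility: 0R0, 0R1, 1R0, 1R1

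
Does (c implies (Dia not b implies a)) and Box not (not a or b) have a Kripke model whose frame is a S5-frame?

1. (c implies (Dia not b implies a)) and Box not (not a or b), w0
2. c implies (Dia not b implies a), w0   [and-rule on 1]
3. Box not (not a or b), w0   [and-rule on 1]
4. not (not a or b), w0   [Box-rule on 3 via w0Rw0]
5. a, w0   [neg-or-rule on 4]
6. not b, w0   [neg-or-rule on 4]
7. Dia not b implies a, w0   [implies-rule on 2 (branches; this branch)]
Accessibility: w0Rw0

Satisfiable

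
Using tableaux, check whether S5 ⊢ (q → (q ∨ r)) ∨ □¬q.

Tableau for the negation ¬((q → (q ∨ r)) ∨ □¬q):
1. ¬((q → (q ∨ r)) ∨ □¬q), u
2. ¬(q → (q ∨ r)), u
3. ¬□¬q, u
4. q, u
5. ¬(q ∨ r), u
6. ¬q, u
7. ¬r, u
Accessibility: uRu
Branch closes: q and ¬q both at u.
All branches of the negation close; one closing branch shown above.

Yes, valid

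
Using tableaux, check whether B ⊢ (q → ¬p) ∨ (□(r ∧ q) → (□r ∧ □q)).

Tableau for the negation ¬((q → ¬p) ∨ (□(r ∧ q) → (□r ∧ □q))):
1. ¬((q → ¬p) ∨ (□(r ∧ q) → (□r ∧ □q))), 0
2. ¬(q → ¬p), 0
3. ¬(□(r ∧ q) → (□r ∧ □q)), 0
4. q, 0
5. p, 0
6. □(r ∧ q), 0
7. ¬(□r ∧ □q), 0
8. r ∧ q, 0
9. r, 0
10. ¬□q, 0
11. ¬q, 1
12. r ∧ q, 1
13. r, 1
14. q, 1
Accessibility: 0R0, 0R1, 1R0, 1R1
Branch closes: q and ¬q both at 1.
All branches of the negation close; one closing branch shown above.

Valid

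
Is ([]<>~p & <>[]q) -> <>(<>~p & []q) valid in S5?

Tableau for the negation ~(([]<>~p & <>[]q) -> <>(<>~p & []q)):
1. ~(([]<>~p & <>[]q) -> <>(<>~p & []q)), 0
2. []<>~p & <>[]q, 0   [~->-rule on 1]
3. ~<>(<>~p & []q), 0   [~->-rule on 1]
4. []<>~p, 0   [&-rule on 2]
5. <>[]q, 0   [&-rule on 2]
6. ~(<>~p & []q), 0   [~<>-rule on 3 via 0R0]
7. <>~p, 0   [[]-rule on 4 via 0R0]
8. ~[]q, 0   [~&-rule on 6 (branches; this branch)]
9. []q, 1   [<>-rule on 5: fresh world 1, 0R1]
10. ~(<>~p & []q), 1   [~<>-rule on 3 via 0R1]
11. <>~p, 1   [[]-rule on 4 via 0R1]
12. q, 0   [[]-rule on 9 via 1R0]
13. q, 1   [[]-rule on 9 via 1R1]
14. ~[]q, 1   [~&-rule on 10 (branches; this branch)]
15. ~p, 2   [<>-rule on 7: fresh world 2, 0R2]
16. ~(<>~p & []q), 2   [~<>-rule on 3 via 0R2]
17. <>~p, 2   [[]-rule on 4 via 0R2]
18. q, 2   [[]-rule on 9 via 1R2]
19. ~[]q, 2   [~&-rule on 16 (branches; this branch)]
20. ~q, 3   [~[]-rule on 8: fresh world 3, 0R3]
21. ~(<>~p & []q), 3   [~<>-rule on 3 via 0R3]
22. <>~p, 3   [[]-rule on 4 via 0R3]
23. q, 3   [[]-rule on 9 via 1R3]
Accessibility: 0R0, 0R1, 0R2, 0R3, 1R0, 1R1, 1R2, 1R3, 2R0, 2R1, 2R2, 2R3, 3R0, 3R1, 3R2, 3R3
Branch closes: q and ~q both at 3.
All branches of the negation close; one closing branch shown above.

Valid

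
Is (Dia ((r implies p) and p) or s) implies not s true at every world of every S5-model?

Tableau for the negation not ((Dia ((r implies p) and p) or s) implies not s):
1. not ((Dia ((r implies p) and p) or s) implies not s), u
2. Dia ((r implies p) and p) or s, u
3. s, u
Accessibility: uRu
The negation has an open branch (countermodel exists).

Not valid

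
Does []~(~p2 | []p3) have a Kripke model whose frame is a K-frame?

1. []~(~p2 | []p3), w0

Satisfiable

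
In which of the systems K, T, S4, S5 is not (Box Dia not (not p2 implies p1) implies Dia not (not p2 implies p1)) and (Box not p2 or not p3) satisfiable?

T-tableau for the formula:
1. not (Box Dia not (not p2 implies p1) implies Dia not (not p2 implies p1)) and (Box not p2 or not p3), w0
2. not (Box Dia not (not p2 implies p1) implies Dia not (not p2 implies p1)), w0   [and-rule on 1]
3. Box not p2 or not p3, w0   [and-rule on 1]
4. Box Dia not (not p2 implies p1), w0   [neg-implies-rule on 2]
5. not Dia not (not p2 implies p1), w0   [neg-implies-rule on 2]
6. Dia not (not p2 implies p1), w0   [Box-rule on 4 via w0Rw0]
7. not p2 implies p1, w0   [neg-Dia-rule on 5 via w0Rw0]
8. Box not p2, w0   [or-rule on 3 (branches; this branch)]
9. not p2, w0   [Box-rule on 8 via w0Rw0]
10. p1, w0   [implies-rule on 7 (branches; this branch)]
11. not (not p2 implies p1), w1   [Dia-rule on 6: fresh world w1, w0Rw1]
12. not p2, w1   [neg-implies-rule on 11]
13. not p1, w1   [neg-implies-rule on 11]
14. Dia not (not p2 implies p1), w1   [Box-rule on 4 via w0Rw1]
15. not p2 implies p1, w1   [neg-Dia-rule on 5 via w0Rw1]
16. p1, w1   [implies-rule on 15 (branches; this branch)]
Accessibility: w0Rw0, w0Rw1, w1Rw1
Branch closes: p1 and not p1 both at w1.
Every branch closes (one shown): unsatisfiable in T, hence also in S4, S5 (every S4/S5-frame is a T-frame).
K-tableau for the formula:
1. not (Box Dia not (not p2 implies p1) implies Dia not (not p2 implies p1)) and (Box not p2 or not p3), w0
2. not (Box Dia not (not p2 implies p1) implies Dia not (not p2 implies p1)), w0   [and-rule on 1]
3. Box not p2 or not p3, w0   [and-rule on 1]
4. Box Dia not (not p2 implies p1), w0   [neg-implies-rule on 2]
5. not Dia not (not p2 implies p1), w0   [neg-implies-rule on 2]
6. not p3, w0   [or-rule on 3 (branches; this branch)]
Complete open branch: satisfiable in K.

K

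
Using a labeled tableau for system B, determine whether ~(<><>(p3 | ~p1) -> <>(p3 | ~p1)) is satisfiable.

1. ~(<><>(p3 | ~p1) -> <>(p3 | ~p1)), w0
2. <><>(p3 | ~p1), w0
3. ~<>(p3 | ~p1), w0
4. ~(p3 | ~p1), w0
5. ~p3, w0
6. p1, w0
7. <>(p3 | ~p1), w1
8. ~(p3 | ~p1), w1
9. ~p3, w1
10. p1, w1
11. p3 | ~p1, w2
12. ~p1, w2
Accessibility: w0Rw0, w0Rw1, w1Rw0, w1Rw1, w1Rw2, w2Rw1, w2Rw2

Yes, satisfiable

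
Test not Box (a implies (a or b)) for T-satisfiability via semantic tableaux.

1. not Box (a implies (a or b)), 0
2. not (a implies (a or b)), 1
3. a, 1
4. not (a or b), 1
5. not a, 1
6. not b, 1
Accessibility: 0R0, 0R1, 1R1
Branch closes: a and not a both at 1.
All branches of the tableau close; one closing branch shown above.

Unsatisfiable (every branch closes)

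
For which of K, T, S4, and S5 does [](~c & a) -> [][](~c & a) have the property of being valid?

S4, S5

S4-tableau for the negation ~([](~c & a) -> [][](~c & a)):
1. ~([](~c & a) -> [][](~c & a)), u
2. [](~c & a), u
3. ~[][](~c & a), u
4. ~c & a, u
5. ~c, u
6. a, u
7. ~[](~c & a), v
8. ~c & a, v
9. ~c, v
10. a, v
11. ~(~c & a), w
12. ~c & a, w
13. ~c, w
14. a, w
15. ~a, w
Accessibility: uRu, uRv, uRw, vRv, vRw, wRw
Branch closes: a and ~a both at w.
Every branch closes (one shown): valid in S4, hence also in S5 (every theorem of S4 is a theorem of S5).
T-tableau for the negation ~([](~c & a) -> [][](~c & a)):
1. ~([](~c & a) -> [][](~c & a)), u
2. [](~c & a), u
3. ~[][](~c & a), u
4. ~c & a, u
5. ~c, u
6. a, u
7. ~[](~c & a), v
8. ~c & a, v
9. ~c, v
10. a, v
11. ~(~c & a), w
12. ~a, w
Accessibility: uRu, uRv, vRv, vRw, wRw
Complete open branch: countermodel on a T-frame, so not valid in T, nor in K (the same frame is also a K-frame).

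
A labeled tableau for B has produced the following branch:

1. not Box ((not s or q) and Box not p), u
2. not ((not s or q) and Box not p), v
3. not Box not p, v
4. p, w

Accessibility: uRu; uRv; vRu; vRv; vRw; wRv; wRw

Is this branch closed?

There is no literal clash: for every atom and world, at most one sign appears.

No, open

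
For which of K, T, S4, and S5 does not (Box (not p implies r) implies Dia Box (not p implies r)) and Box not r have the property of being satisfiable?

T-tableau for the formula:
1. not (Box (not p implies r) implies Dia Box (not p implies r)) and Box not r, 0
2. not (Box (not p implies r) implies Dia Box (not p implies r)), 0
3. Box not r, 0
4. Box (not p implies r), 0
5. not Dia Box (not p implies r), 0
6. not r, 0
7. not p implies r, 0
8. not Box (not p implies r), 0
9. p, 0
10. not (not p implies r), 1
11. not p, 1
12. not r, 1
13. not p implies r, 1
14. not Box (not p implies r), 1
15. r, 1
Accessibility: 0R0, 0R1, 1R1
Branch closes: r and not r both at 1.
Every branch closes (one shown): unsatisfiable in T, hence also in S4, S5 (every S4/S5-frame is a T-frame).
K-tableau for the formula:
1. not (Box (not p implies r) implies Dia Box (not p implies r)) and Box not r, 0
2. not (Box (not p implies r) implies Dia Box (not p implies r)), 0
3. Box not r, 0
4. Box (not p implies r), 0
5. not Dia Box (not p implies r), 0
Complete open branch: satisfiable in K.

K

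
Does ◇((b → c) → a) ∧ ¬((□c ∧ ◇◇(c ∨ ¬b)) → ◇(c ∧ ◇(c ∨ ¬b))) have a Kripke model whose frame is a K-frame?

Unsatisfiable (every branch closes)

1. ◇((b → c) → a) ∧ ¬((□c ∧ ◇◇(c ∨ ¬b)) → ◇(c ∧ ◇(c ∨ ¬b))), u
2. ◇((b → c) → a), u
3. ¬((□c ∧ ◇◇(c ∨ ¬b)) → ◇(c ∧ ◇(c ∨ ¬b))), u
4. □c ∧ ◇◇(c ∨ ¬b), u
5. ¬◇(c ∧ ◇(c ∨ ¬b)), u
6. □c, u
7. ◇◇(c ∨ ¬b), u
8. (b → c) → a, v
9. ¬(c ∧ ◇(c ∨ ¬b)), v
10. c, v
11. a, v
12. ¬◇(c ∨ ¬b), v
13. ◇(c ∨ ¬b), w
14. ¬(c ∧ ◇(c ∨ ¬b)), w
15. c, w
16. ¬◇(c ∨ ¬b), w
17. c ∨ ¬b, x
18. ¬(c ∨ ¬b), x
19. ¬c, x
20. b, x
21. ¬b, x
Accessibility: uRv, uRw, wRx
Branch closes: b and ¬b both at x.
Every branch closes; the branch above is one of them.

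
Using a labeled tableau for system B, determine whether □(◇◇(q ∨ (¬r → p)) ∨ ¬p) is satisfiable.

1. □(◇◇(q ∨ (¬r → p)) ∨ ¬p), u
2. ◇◇(q ∨ (¬r → p)) ∨ ¬p, u
3. ¬p, u
Accessibility: uRu

Satisfiable (open branch found)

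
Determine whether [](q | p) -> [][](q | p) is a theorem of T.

No, not valid

Tableau for the negation ~([](q | p) -> [][](q | p)):
1. ~([](q | p) -> [][](q | p)), w0
2. [](q | p), w0
3. ~[][](q | p), w0
4. q | p, w0
5. p, w0
6. ~[](q | p), w1
7. q | p, w1
8. p, w1
9. ~(q | p), w2
10. ~q, w2
11. ~p, w2
Accessibility: w0Rw0, w0Rw1, w1Rw1, w1Rw2, w2Rw2
The negation has an open branch (countermodel exists).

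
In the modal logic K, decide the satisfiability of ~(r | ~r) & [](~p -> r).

Unsatisfiable (every branch closes)

1. ~(r | ~r) & [](~p -> r), u
2. ~(r | ~r), u
3. [](~p -> r), u
4. ~r, u
5. r, u
Branch closes: r and ~r both at u.
All branches of the tableau close; one closing branch shown above.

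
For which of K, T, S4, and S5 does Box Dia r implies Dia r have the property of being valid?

T, S4, S5

K-tableau for the negation not (Box Dia r implies Dia r):
1. not (Box Dia r implies Dia r), w0
2. Box Dia r, w0   [neg-implies-rule on 1]
3. not Dia r, w0   [neg-implies-rule on 1]
Complete open branch: countermodel on a K-frame, so not valid in K.
T-tableau for the negation not (Box Dia r implies Dia r):
1. not (Box Dia r implies Dia r), w0
2. Box Dia r, w0   [neg-implies-rule on 1]
3. not Dia r, w0   [neg-implies-rule on 1]
4. Dia r, w0   [Box-rule on 2 via w0Rw0]
5. not r, w0   [neg-Dia-rule on 3 via w0Rw0]
6. r, w1   [Dia-rule on 4: fresh world w1, w0Rw1]
7. Dia r, w1   [Box-rule on 2 via w0Rw1]
8. not r, w1   [neg-Dia-rule on 3 via w0Rw1]
Accessibility: w0Rw0, w0Rw1, w1Rw1
Branch closes: r and not r both at w1.
Every branch closes (one shown): valid in T, hence also in S4, S5 (every theorem of T is a theorem of S4 and S5).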